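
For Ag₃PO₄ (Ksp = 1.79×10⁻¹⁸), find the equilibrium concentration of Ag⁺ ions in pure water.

4.81×10⁻⁵ M

Ag₃PO₄(s) ⇌ 3 Ag⁺(aq) + PO₄³⁻(aq)
Let s be the molar solubility. Then [Ag⁺] = 3s and [PO₄³⁻] = s.
Ksp = [Ag⁺]^3[PO₄³⁻] = (3s)^3 · s = 27s^4 = 1.79×10⁻¹⁸
s = 1.60×10⁻⁵ mol L⁻¹
[Ag⁺] = 3s = 4.81×10⁻⁵ mol L⁻¹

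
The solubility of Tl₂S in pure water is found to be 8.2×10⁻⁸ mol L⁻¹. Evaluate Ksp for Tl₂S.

Ksp = 2.2×10⁻²¹

Tl₂S(s) ⇌ 2 Tl⁺(aq) + S²⁻(aq)
With molar solubility s: [Tl⁺] = 2s, [S²⁻] = s.
Ksp = [Tl⁺]^2[S²⁻] = (2s)^2 · s = 4s^3
Ksp = 4 × (8.2×10⁻⁸)^3 = 2.2×10⁻²¹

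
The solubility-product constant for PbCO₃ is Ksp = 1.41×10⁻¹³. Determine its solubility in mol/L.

PbCO₃(s) ⇌ Pb²⁺(aq) + CO₃²⁻(aq)
With molar solubility s: [Pb²⁺] = s, [CO₃²⁻] = s.
Ksp = [Pb²⁺][CO₃²⁻] = s · s = s^2
s^2 = 1.41×10⁻¹³
s = (1.41×10⁻¹³)^(1/2) = 3.75×10⁻⁷ mol/L

3.75×10⁻⁷ M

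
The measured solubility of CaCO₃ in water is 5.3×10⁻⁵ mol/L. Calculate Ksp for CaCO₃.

CaCO₃(s) ⇌ Ca²⁺(aq) + CO₃²⁻(aq)
For each mole of CaCO₃ that dissolves per liter, [Ca²⁺] = s and [CO₃²⁻] = s; let s denote this solubility.
Ksp = [Ca²⁺][CO₃²⁻] = s · s = s^2
Ksp = (5.3×10⁻⁵)^2 = 2.8×10⁻⁹

Ksp = 2.8×10⁻⁹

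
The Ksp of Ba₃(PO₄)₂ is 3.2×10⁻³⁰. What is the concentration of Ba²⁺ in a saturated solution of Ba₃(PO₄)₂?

Ba₃(PO₄)₂(s) ⇌ 3 Ba²⁺(aq) + 2 PO₄³⁻(aq)
Call the molar solubility s, so that [Ba²⁺] = 3s and [PO₄³⁻] = 2s.
Ksp = [Ba²⁺]^3[PO₄³⁻]^2 = (3s)^3 · (2s)^2 = 108s^5 = 3.2×10⁻³⁰
s = 4.9×10⁻⁷ M
[Ba²⁺] = 3s = 1.5×10⁻⁶ M

1.5×10⁻⁶ M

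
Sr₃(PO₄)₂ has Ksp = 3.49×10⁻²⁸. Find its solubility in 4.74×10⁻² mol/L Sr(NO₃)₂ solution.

Sr₃(PO₄)₂(s) ⇌ 3 Sr²⁺(aq) + 2 PO₄³⁻(aq)
With Sr²⁺ already at 4.74×10⁻² mol/L and s small, take [Sr²⁺] ≈ 4.74×10⁻² mol/L and [PO₄³⁻] = 2s.
Ksp = [Sr²⁺]^3[PO₄³⁻]^2 = (4.74×10⁻²)^3(2s)^2
(2s)^2 = 3.49×10⁻²⁸ / (4.74×10⁻²)^3 = 3.28×10⁻²⁴
s = 9.05×10⁻¹³ mol/L

9.05×10⁻¹³ M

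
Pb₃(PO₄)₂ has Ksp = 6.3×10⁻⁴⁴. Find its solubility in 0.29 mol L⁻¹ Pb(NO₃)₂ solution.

8.0×10⁻²² M

Pb₃(PO₄)₂(s) ⇌ 3 Pb²⁺(aq) + 2 PO₄³⁻(aq)
The solution already contains Pb²⁺ at 0.29 mol L⁻¹. Let s be the molar solubility of Pb₃(PO₄)₂.
[Pb²⁺] ≈ 0.29 mol L⁻¹ (common ion dominates); [PO₄³⁻] = 2s.
Ksp = [Pb²⁺]^3[PO₄³⁻]^2 = (0.29)^3(2s)^2
(2s)^2 = 6.3×10⁻⁴⁴ / (0.29)^3 = 2.6×10⁻⁴²
s = 8.0×10⁻²² mol L⁻¹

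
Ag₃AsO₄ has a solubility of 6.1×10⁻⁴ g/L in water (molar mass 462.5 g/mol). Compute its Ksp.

Convert to molarity: s = 6.1×10⁻⁴ / 462.5 = 1.319×10⁻⁶ mol/L
Ag₃AsO₄(s) ⇌ 3 Ag⁺(aq) + AsO₄³⁻(aq)
Call the molar solubility s, so that [Ag⁺] = 3s and [AsO₄³⁻] = s.
Ksp = [Ag⁺]^3[AsO₄³⁻] = (3s)^3 · s = 27s^4
Ksp = 27 × (1.319×10⁻⁶)^4 = 8.2×10⁻²³

Ksp = 8.2×10⁻²³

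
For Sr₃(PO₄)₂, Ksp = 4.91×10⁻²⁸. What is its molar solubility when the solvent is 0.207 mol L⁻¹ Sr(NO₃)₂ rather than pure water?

Sr₃(PO₄)₂(s) ⇌ 3 Sr²⁺(aq) + 2 PO₄³⁻(aq)
The solution already contains Sr²⁺ at 0.207 mol L⁻¹. Let s be the molar solubility of Sr₃(PO₄)₂.
[Sr²⁺] ≈ 0.207 mol L⁻¹ (common ion dominates); [PO₄³⁻] = 2s.
Ksp = [Sr²⁺]^3[PO₄³⁻]^2 = (0.207)^3(2s)^2
(2s)^2 = 4.91×10⁻²⁸ / (0.207)^3 = 5.54×10⁻²⁶
s = 1.18×10⁻¹³ mol L⁻¹

1.18×10⁻¹³ M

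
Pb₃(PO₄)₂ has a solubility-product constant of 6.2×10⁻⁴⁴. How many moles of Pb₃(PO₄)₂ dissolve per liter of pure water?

Pb₃(PO₄)₂(s) ⇌ 3 Pb²⁺(aq) + 2 PO₄³⁻(aq)
For each mole of Pb₃(PO₄)₂ that dissolves per liter, [Pb²⁺] = 3s and [PO₄³⁻] = 2s; let s denote this solubility.
Ksp = [Pb²⁺]^3[PO₄³⁻]^2 = (3s)^3 · (2s)^2 = 108s^5
108s^5 = 6.2×10⁻⁴⁴  ⇒  s^5 = 5.7×10⁻⁴⁶
s = (5.7×10⁻⁴⁶)^(1/5) = 8.9×10⁻¹⁰ mol L⁻¹

8.9×10⁻¹⁰ M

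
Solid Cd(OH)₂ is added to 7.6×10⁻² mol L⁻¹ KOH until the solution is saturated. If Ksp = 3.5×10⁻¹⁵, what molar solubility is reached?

6.1×10⁻¹³ M

Cd(OH)₂(s) ⇌ Cd²⁺(aq) + 2 OH⁻(aq)
OH⁻ is already present at 7.6×10⁻² mol L⁻¹. If s mol/L of Cd(OH)₂ dissolves, [Cd²⁺] = s while [OH⁻] ≈ 7.6×10⁻² mol L⁻¹.
Ksp = [Cd²⁺][OH⁻]^2 = s(7.6×10⁻²)^2
s = 3.5×10⁻¹⁵ / (7.6×10⁻²)^2 = 6.1×10⁻¹³
s = 6.1×10⁻¹³ mol L⁻¹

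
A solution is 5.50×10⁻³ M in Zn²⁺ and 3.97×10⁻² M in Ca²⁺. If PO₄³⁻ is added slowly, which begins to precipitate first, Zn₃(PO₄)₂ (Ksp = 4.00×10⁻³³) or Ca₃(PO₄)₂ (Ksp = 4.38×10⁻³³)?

Ca₃(PO₄)₂

Precipitation of each salt begins when its ion product equals Ksp.
For Zn₃(PO₄)₂: [PO₄³⁻] = (Ksp/[Zn²⁺]^3)^(1/2) = 1.55×10⁻¹³ M
For Ca₃(PO₄)₂: [PO₄³⁻] = (Ksp/[Ca²⁺]^3)^(1/2) = 8.37×10⁻¹⁵ M
The smaller threshold [PO₄³⁻] is reached first, so Ca₃(PO₄)₂ precipitates first.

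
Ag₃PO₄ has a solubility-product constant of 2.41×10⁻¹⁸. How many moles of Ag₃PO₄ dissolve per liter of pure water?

1.73×10⁻⁵ M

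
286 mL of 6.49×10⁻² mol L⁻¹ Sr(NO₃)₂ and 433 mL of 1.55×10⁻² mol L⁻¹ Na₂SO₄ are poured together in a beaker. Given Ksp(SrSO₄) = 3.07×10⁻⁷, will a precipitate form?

Yes

After mixing, V = 286 mL + 433 mL = 719 mL.
[Sr²⁺] = (6.49×10⁻²)(286)/719 = 2.58×10⁻² mol L⁻¹
[SO₄²⁻] = (1.55×10⁻²)(433)/719 = 9.33×10⁻³ mol L⁻¹
Q = [Sr²⁺][SO₄²⁻] = 2.41×10⁻⁴
Because Q > Ksp (2.41×10⁻⁴ vs 3.07×10⁻⁷), a precipitate of SrSO₄ forms.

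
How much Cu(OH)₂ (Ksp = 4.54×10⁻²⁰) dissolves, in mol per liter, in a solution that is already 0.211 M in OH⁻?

1.02×10⁻¹⁸ M

Cu(OH)₂(s) ⇌ Cu²⁺(aq) + 2 OH⁻(aq)
With OH⁻ already at 0.211 M and s small, take [OH⁻] ≈ 0.211 M and [Cu²⁺] = s.
Ksp = [Cu²⁺][OH⁻]^2 = s(0.211)^2
s = 4.54×10⁻²⁰ / (0.211)^2 = 1.02×10⁻¹⁸
s = 1.02×10⁻¹⁸ M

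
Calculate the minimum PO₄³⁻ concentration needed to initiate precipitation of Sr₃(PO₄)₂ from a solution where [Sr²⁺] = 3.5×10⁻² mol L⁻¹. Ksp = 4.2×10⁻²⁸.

The threshold for precipitation is Q = Ksp.
Sr₃(PO₄)₂(s) ⇌ 3 Sr²⁺(aq) + 2 PO₄³⁻(aq)
Ksp = [Sr²⁺]^3[PO₄³⁻]^2 = [PO₄³⁻]^2(3.5×10⁻²)^3
[PO₄³⁻]^2 = 4.2×10⁻²⁸ / (3.5×10⁻²)^3 = 9.8×10⁻²⁴
[PO₄³⁻] = 3.1×10⁻¹² mol L⁻¹

3.1×10⁻¹² M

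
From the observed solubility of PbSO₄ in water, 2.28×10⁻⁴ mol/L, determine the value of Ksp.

Ksp = 5.20×10⁻⁸

PbSO₄(s) ⇌ Pb²⁺(aq) + SO₄²⁻(aq)
Let s be the molar solubility. Then [Pb²⁺] = s and [SO₄²⁻] = s.
Ksp = [Pb²⁺][SO₄²⁻] = s · s = s^2
Ksp = (2.28×10⁻⁴)^2 = 5.20×10⁻⁸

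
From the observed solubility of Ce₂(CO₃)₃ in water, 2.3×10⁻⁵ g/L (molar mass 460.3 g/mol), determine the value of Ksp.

s = (2.3×10⁻⁵ g L⁻¹)/(460.3 g mol⁻¹) = 4.997×10⁻⁸ M
Ce₂(CO₃)₃(s) ⇌ 2 Ce³⁺(aq) + 3 CO₃²⁻(aq)
With molar solubility s: [Ce³⁺] = 2s, [CO₃²⁻] = 3s.
Ksp = [Ce³⁺]^2[CO₃²⁻]^3 = (2s)^2 · (3s)^3 = 108s^5
Ksp = 108 × (4.997×10⁻⁸)^5 = 3.4×10⁻³⁵

Ksp = 3.4×10⁻³⁵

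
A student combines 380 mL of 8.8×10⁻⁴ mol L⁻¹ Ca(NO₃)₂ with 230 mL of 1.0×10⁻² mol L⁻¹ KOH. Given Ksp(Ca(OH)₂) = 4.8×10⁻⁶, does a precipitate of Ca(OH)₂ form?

No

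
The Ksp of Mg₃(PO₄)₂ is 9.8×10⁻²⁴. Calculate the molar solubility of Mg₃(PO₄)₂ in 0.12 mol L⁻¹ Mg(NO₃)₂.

3.8×10⁻¹¹ M

Mg₃(PO₄)₂(s) ⇌ 3 Mg²⁺(aq) + 2 PO₄³⁻(aq)
With Mg²⁺ already at 0.12 mol L⁻¹ and s small, take [Mg²⁺] ≈ 0.12 mol L⁻¹ and [PO₄³⁻] = 2s.
Ksp = [Mg²⁺]^3[PO₄³⁻]^2 = (0.12)^3(2s)^2
(2s)^2 = 9.8×10⁻²⁴ / (0.12)^3 = 5.7×10⁻²¹
s = 3.8×10⁻¹¹ mol L⁻¹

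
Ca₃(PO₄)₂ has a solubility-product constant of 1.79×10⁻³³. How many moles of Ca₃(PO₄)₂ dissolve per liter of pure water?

1.11×10⁻⁷ M

Ca₃(PO₄)₂(s) ⇌ 3 Ca²⁺(aq) + 2 PO₄³⁻(aq)
If s mol/L of Ca₃(PO₄)₂ dissolves, [Ca²⁺] = 3s and [PO₄³⁻] = 2s.
Ksp = [Ca²⁺]^3[PO₄³⁻]^2 = (3s)^3 · (2s)^2 = 108s^5
108s^5 = 1.79×10⁻³³  ⇒  s^5 = 1.66×10⁻³⁵
s = 1.11×10⁻⁷ mol/L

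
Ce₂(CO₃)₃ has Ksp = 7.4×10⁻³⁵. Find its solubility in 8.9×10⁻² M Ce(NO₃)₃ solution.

7.0×10⁻¹² M

Ce₂(CO₃)₃(s) ⇌ 2 Ce³⁺(aq) + 3 CO₃²⁻(aq)
Ce³⁺ is already present at 8.9×10⁻² M. If s mol/L of Ce₂(CO₃)₃ dissolves, [CO₃²⁻] = 3s while [Ce³⁺] ≈ 8.9×10⁻² M.
Ksp = [Ce³⁺]^2[CO₃²⁻]^3 = (8.9×10⁻²)^2(3s)^3
(3s)^3 = 7.4×10⁻³⁵ / (8.9×10⁻²)^2 = 9.3×10⁻³³
s = 7.0×10⁻¹² M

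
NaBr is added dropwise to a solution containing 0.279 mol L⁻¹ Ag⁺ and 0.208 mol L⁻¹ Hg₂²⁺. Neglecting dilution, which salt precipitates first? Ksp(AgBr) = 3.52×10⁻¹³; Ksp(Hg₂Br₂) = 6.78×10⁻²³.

AgBr

The threshold for precipitation is Q = Ksp.
For AgBr: [Br⁻] = (Ksp/[Ag⁺]) = 1.26×10⁻¹² mol L⁻¹
For Hg₂Br₂: [Br⁻] = (Ksp/[Hg₂²⁺])^(1/2) = 1.81×10⁻¹¹ mol L⁻¹
Since AgBr needs less Br⁻ to reach saturation, it precipitates first.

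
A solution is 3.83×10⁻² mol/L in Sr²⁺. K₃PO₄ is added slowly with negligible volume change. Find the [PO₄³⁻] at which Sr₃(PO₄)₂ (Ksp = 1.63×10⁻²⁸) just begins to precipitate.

Each salt precipitates once Q = Ksp for that salt.
Sr₃(PO₄)₂(s) ⇌ 3 Sr²⁺(aq) + 2 PO₄³⁻(aq)
Ksp = [Sr²⁺]^3[PO₄³⁻]^2 = [PO₄³⁻]^2(3.83×10⁻²)^3
[PO₄³⁻]^2 = 1.63×10⁻²⁸ / (3.83×10⁻²)^3 = 2.90×10⁻²⁴
[PO₄³⁻] = 1.70×10⁻¹² mol/L

1.70×10⁻¹² M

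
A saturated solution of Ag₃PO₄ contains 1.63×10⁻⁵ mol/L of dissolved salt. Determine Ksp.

Ksp = 1.91×10⁻¹⁸

Ag₃PO₄(s) ⇌ 3 Ag⁺(aq) + PO₄³⁻(aq)
For each mole of Ag₃PO₄ that dissolves per liter, [Ag⁺] = 3s and [PO₄³⁻] = s; let s denote this solubility.
Ksp = [Ag⁺]^3[PO₄³⁻] = (3s)^3 · s = 27s^4
Ksp = 27 × (1.63×10⁻⁵)^4 = 1.91×10⁻¹⁸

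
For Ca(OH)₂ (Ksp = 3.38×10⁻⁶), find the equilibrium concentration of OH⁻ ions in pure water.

Ca(OH)₂(s) ⇌ Ca²⁺(aq) + 2 OH⁻(aq)
Let s be the molar solubility. Then [Ca²⁺] = s and [OH⁻] = 2s.
Ksp = [Ca²⁺][OH⁻]^2 = s · (2s)^2 = 4s^3 = 3.38×10⁻⁶
s = 9.45×10⁻³ mol L⁻¹
[OH⁻] = 2s = 1.89×10⁻² mol L⁻¹

1.89×10⁻² M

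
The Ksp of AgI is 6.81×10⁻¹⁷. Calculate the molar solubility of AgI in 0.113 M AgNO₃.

AgI(s) ⇌ Ag⁺(aq) + I⁻(aq)
Let s be the solubility of AgI here. The common ion gives [Ag⁺] ≈ 0.113 M, and [I⁻] = s.
Ksp = [Ag⁺][I⁻] = (0.113)s
s = 6.81×10⁻¹⁷ / (0.113) = 6.03×10⁻¹⁶
s = 6.03×10⁻¹⁶ M

6.03×10⁻¹⁶ M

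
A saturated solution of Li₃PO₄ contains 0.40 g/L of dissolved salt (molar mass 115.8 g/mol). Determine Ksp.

Convert to molarity: s = 0.40 / 115.8 = 3.454×10⁻³ mol/L
Li₃PO₄(s) ⇌ 3 Li⁺(aq) + PO₄³⁻(aq)
If s mol/L of Li₃PO₄ dissolves, [Li⁺] = 3s and [PO₄³⁻] = s.
Ksp = [Li⁺]^3[PO₄³⁻] = (3s)^3 · s = 27s^4
Ksp = 27 × (3.454×10⁻³)^4 = 3.8×10⁻⁹

Ksp = 3.8×10⁻⁹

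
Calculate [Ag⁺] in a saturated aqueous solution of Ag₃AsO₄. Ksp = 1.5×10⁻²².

Ag₃AsO₄(s) ⇌ 3 Ag⁺(aq) + AsO₄³⁻(aq)
If s mol/L of Ag₃AsO₄ dissolves, [Ag⁺] = 3s and [AsO₄³⁻] = s.
Ksp = [Ag⁺]^3[AsO₄³⁻] = (3s)^3 · s = 27s^4 = 1.5×10⁻²²
s = 1.5×10⁻⁶ mol/L
[Ag⁺] = 3s = 4.6×10⁻⁶ mol/L

4.6×10⁻⁶ M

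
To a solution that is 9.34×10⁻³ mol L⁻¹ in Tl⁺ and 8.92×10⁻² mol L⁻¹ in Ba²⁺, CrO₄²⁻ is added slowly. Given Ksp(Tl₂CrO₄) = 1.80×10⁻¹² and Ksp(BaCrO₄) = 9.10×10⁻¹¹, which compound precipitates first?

BaCrO₄

The threshold for precipitation is Q = Ksp.
For Tl₂CrO₄: [CrO₄²⁻] = (Ksp/[Tl⁺]^2) = 2.06×10⁻⁸ mol L⁻¹
For BaCrO₄: [CrO₄²⁻] = (Ksp/[Ba²⁺]) = 1.02×10⁻⁹ mol L⁻¹
The smaller threshold [CrO₄²⁻] is reached first, so BaCrO₄ precipitates first.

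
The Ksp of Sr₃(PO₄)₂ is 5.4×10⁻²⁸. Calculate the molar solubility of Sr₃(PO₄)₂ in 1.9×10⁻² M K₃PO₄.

3.8×10⁻⁹ M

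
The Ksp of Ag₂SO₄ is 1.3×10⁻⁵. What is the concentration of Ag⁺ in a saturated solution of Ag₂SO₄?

Ag₂SO₄(s) ⇌ 2 Ag⁺(aq) + SO₄²⁻(aq)
Let s be the molar solubility. Then [Ag⁺] = 2s and [SO₄²⁻] = s.
Ksp = [Ag⁺]^2[SO₄²⁻] = (2s)^2 · s = 4s^3 = 1.3×10⁻⁵
s = 1.5×10⁻² M
[Ag⁺] = 2s = 3.0×10⁻² M

3.0×10⁻² M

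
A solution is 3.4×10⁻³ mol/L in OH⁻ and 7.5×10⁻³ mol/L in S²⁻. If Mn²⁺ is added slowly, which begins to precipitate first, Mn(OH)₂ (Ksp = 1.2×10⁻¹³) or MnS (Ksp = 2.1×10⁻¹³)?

Precipitation of each salt begins when its ion product equals Ksp.
For Mn(OH)₂: [Mn²⁺] = (Ksp/[OH⁻]^2) = 1.0×10⁻⁸ mol/L
For MnS: [Mn²⁺] = (Ksp/[S²⁻]) = 2.8×10⁻¹¹ mol/L
Since MnS needs less Mn²⁺ to reach saturation, it precipitates first.

MnS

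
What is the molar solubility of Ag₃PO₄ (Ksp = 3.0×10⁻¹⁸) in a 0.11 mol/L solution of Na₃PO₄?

1.0×10⁻⁶ M

Ag₃PO₄(s) ⇌ 3 Ag⁺(aq) + PO₄³⁻(aq)
Let s be the solubility of Ag₃PO₄ here. The common ion gives [PO₄³⁻] ≈ 0.11 mol/L, and [Ag⁺] = 3s.
Ksp = [Ag⁺]^3[PO₄³⁻] = (3s)^3(0.11)
(3s)^3 = 3.0×10⁻¹⁸ / (0.11) = 2.7×10⁻¹⁷
s = 1.0×10⁻⁶ mol/L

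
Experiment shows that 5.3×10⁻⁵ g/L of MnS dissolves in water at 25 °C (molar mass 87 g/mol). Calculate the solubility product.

Ksp = 3.7×10⁻¹³

s = (5.3×10⁻⁵ g L⁻¹)/(87 g mol⁻¹) = 6.092×10⁻⁷ M
MnS(s) ⇌ Mn²⁺(aq) + S²⁻(aq)
Call the molar solubility s, so that [Mn²⁺] = s and [S²⁻] = s.
Ksp = [Mn²⁺][S²⁻] = s · s = s^2
Ksp = (6.092×10⁻⁷)^2 = 3.7×10⁻¹³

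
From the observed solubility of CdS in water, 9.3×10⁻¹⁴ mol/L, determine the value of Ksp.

CdS(s) ⇌ Cd²⁺(aq) + S²⁻(aq)
Call the molar solubility s, so that [Cd²⁺] = s and [S²⁻] = s.
Ksp = [Cd²⁺][S²⁻] = s · s = s^2
Ksp = (9.3×10⁻¹⁴)^2 = 8.6×10⁻²⁷

Ksp = 8.6×10⁻²⁷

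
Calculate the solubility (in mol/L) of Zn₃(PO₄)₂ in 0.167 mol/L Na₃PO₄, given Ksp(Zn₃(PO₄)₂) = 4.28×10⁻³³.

Zn₃(PO₄)₂(s) ⇌ 3 Zn²⁺(aq) + 2 PO₄³⁻(aq)
Let s be the solubility of Zn₃(PO₄)₂ here. The common ion gives [PO₄³⁻] ≈ 0.167 mol/L, and [Zn²⁺] = 3s.
Ksp = [Zn²⁺]^3[PO₄³⁻]^2 = (3s)^3(0.167)^2
(3s)^3 = 4.28×10⁻³³ / (0.167)^2 = 1.53×10⁻³¹
s = 1.78×10⁻¹¹ mol/L

1.78×10⁻¹¹ M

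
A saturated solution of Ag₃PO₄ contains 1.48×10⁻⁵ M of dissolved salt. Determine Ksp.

Ag₃PO₄(s) ⇌ 3 Ag⁺(aq) + PO₄³⁻(aq)
For each mole of Ag₃PO₄ that dissolves per liter, [Ag⁺] = 3s and [PO₄³⁻] = s; let s denote this solubility.
Ksp = [Ag⁺]^3[PO₄³⁻] = (3s)^3 · s = 27s^4
Ksp = 27 × (1.48×10⁻⁵)^4 = 1.30×10⁻¹⁸

Ksp = 1.30×10⁻¹⁸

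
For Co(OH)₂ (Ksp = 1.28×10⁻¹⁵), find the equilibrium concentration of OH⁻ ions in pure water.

Co(OH)₂(s) ⇌ Co²⁺(aq) + 2 OH⁻(aq)
For each mole of Co(OH)₂ that dissolves per liter, [Co²⁺] = s and [OH⁻] = 2s; let s denote this solubility.
Ksp = [Co²⁺][OH⁻]^2 = s · (2s)^2 = 4s^3 = 1.28×10⁻¹⁵
s = 6.84×10⁻⁶ M
[OH⁻] = 2s = 1.37×10⁻⁵ M

1.37×10⁻⁵ M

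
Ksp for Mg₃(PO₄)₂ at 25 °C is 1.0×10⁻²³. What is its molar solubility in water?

9.8×10⁻⁶ M

Mg₃(PO₄)₂(s) ⇌ 3 Mg²⁺(aq) + 2 PO₄³⁻(aq)
With molar solubility s: [Mg²⁺] = 3s, [PO₄³⁻] = 2s.
Ksp = [Mg²⁺]^3[PO₄³⁻]^2 = (3s)^3 · (2s)^2 = 108s^5
108s^5 = 1.0×10⁻²³  ⇒  s^5 = 9.3×10⁻²⁶
Taking the 5th root, s = 9.8×10⁻⁶ mol/L.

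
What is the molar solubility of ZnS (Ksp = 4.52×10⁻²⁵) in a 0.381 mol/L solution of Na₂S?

ZnS(s) ⇌ Zn²⁺(aq) + S²⁻(aq)
Let s be the solubility of ZnS here. The common ion gives [S²⁻] ≈ 0.381 mol/L, and [Zn²⁺] = s.
Ksp = [Zn²⁺][S²⁻] = s(0.381)
s = 4.52×10⁻²⁵ / (0.381) = 1.19×10⁻²⁴
s = 1.19×10⁻²⁴ mol/L

1.19×10⁻²⁴ M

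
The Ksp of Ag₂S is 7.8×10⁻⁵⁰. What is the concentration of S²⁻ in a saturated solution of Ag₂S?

2.7×10⁻¹⁷ M

Ag₂S(s) ⇌ 2 Ag⁺(aq) + S²⁻(aq)
Call the molar solubility s, so that [Ag⁺] = 2s and [S²⁻] = s.
Ksp = [Ag⁺]^2[S²⁻] = (2s)^2 · s = 4s^3 = 7.8×10⁻⁵⁰
s = 2.7×10⁻¹⁷ mol L⁻¹
[S²⁻] = s = 2.7×10⁻¹⁷ mol L⁻¹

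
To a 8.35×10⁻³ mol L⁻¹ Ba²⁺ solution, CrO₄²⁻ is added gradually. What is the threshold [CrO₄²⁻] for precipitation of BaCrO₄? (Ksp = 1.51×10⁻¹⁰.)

1.81×10⁻⁸ M

Precipitation of each salt begins when its ion product equals Ksp.
BaCrO₄(s) ⇌ Ba²⁺(aq) + CrO₄²⁻(aq)
Ksp = [Ba²⁺][CrO₄²⁻] = [CrO₄²⁻](8.35×10⁻³)
[CrO₄²⁻] = 1.51×10⁻¹⁰ / (8.35×10⁻³) = 1.81×10⁻⁸
[CrO₄²⁻] = 1.81×10⁻⁸ mol L⁻¹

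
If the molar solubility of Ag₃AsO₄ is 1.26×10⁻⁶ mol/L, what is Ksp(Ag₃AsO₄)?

Ksp = 6.81×10⁻²³

Ag₃AsO₄(s) ⇌ 3 Ag⁺(aq) + AsO₄³⁻(aq)
For each mole of Ag₃AsO₄ that dissolves per liter, [Ag⁺] = 3s and [AsO₄³⁻] = s; let s denote this solubility.
Ksp = [Ag⁺]^3[AsO₄³⁻] = (3s)^3 · s = 27s^4
Ksp = 27 × (1.26×10⁻⁶)^4 = 6.81×10⁻²³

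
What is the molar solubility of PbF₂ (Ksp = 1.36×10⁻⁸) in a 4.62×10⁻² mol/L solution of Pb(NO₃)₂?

PbF₂(s) ⇌ Pb²⁺(aq) + 2 F⁻(aq)
Pb²⁺ is already present at 4.62×10⁻² mol/L. If s mol/L of PbF₂ dissolves, [F⁻] = 2s while [Pb²⁺] ≈ 4.62×10⁻² mol/L.
Ksp = [Pb²⁺][F⁻]^2 = (4.62×10⁻²)(2s)^2
(2s)^2 = 1.36×10⁻⁸ / (4.62×10⁻²) = 2.94×10⁻⁷
s = 2.71×10⁻⁴ mol/L

2.71×10⁻⁴ M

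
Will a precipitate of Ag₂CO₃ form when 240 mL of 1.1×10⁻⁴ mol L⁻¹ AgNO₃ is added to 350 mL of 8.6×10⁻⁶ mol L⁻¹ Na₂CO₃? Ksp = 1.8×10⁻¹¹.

No

After mixing, V = 240 mL + 350 mL = 590 mL.
[Ag⁺] = (1.1×10⁻⁴)(240)/590 = 4.5×10⁻⁵ mol L⁻¹
[CO₃²⁻] = (8.6×10⁻⁶)(350)/590 = 5.1×10⁻⁶ mol L⁻¹
Q = [Ag⁺]^2[CO₃²⁻] = 1.0×10⁻¹⁴
Q = 1.0×10⁻¹⁴ < Ksp = 1.8×10⁻¹¹, so the solution is unsaturated and no precipitate forms.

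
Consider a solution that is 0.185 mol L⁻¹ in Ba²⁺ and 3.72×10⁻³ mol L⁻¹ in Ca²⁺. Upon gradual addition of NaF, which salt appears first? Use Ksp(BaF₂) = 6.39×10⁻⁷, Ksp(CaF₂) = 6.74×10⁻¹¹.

CaF₂

Precipitation begins when Q = Ksp.
For BaF₂: [F⁻] = (Ksp/[Ba²⁺])^(1/2) = 1.86×10⁻³ mol L⁻¹
For CaF₂: [F⁻] = (Ksp/[Ca²⁺])^(1/2) = 1.35×10⁻⁴ mol L⁻¹
The smaller threshold [F⁻] is reached first, so CaF₂ precipitates first.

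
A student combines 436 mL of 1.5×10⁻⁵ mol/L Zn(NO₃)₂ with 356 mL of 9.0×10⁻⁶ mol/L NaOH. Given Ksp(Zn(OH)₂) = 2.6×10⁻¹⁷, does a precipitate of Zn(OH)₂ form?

Yes

The combined volume is 792 mL.
[Zn²⁺] = (1.5×10⁻⁵)(436)/792 = 8.3×10⁻⁶ mol/L
[OH⁻] = (9.0×10⁻⁶)(356)/792 = 4.0×10⁻⁶ mol/L
Q = [Zn²⁺][OH⁻]^2 = 1.4×10⁻¹⁶
Since Q (1.4×10⁻¹⁶) exceeds Ksp (2.6×10⁻¹⁷), Zn(OH)₂ will precipitate.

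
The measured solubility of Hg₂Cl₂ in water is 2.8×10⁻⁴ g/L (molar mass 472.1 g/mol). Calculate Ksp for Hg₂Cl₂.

Convert to molarity: s = 2.8×10⁻⁴ / 472.1 = 5.931×10⁻⁷ mol/L
Hg₂Cl₂(s) ⇌ Hg₂²⁺(aq) + 2 Cl⁻(aq)
Let s be the molar solubility. Then [Hg₂²⁺] = s and [Cl⁻] = 2s.
Ksp = [Hg₂²⁺][Cl⁻]^2 = s · (2s)^2 = 4s^3
Ksp = 4 × (5.931×10⁻⁷)^3 = 8.3×10⁻¹⁹

Ksp = 8.3×10⁻¹⁹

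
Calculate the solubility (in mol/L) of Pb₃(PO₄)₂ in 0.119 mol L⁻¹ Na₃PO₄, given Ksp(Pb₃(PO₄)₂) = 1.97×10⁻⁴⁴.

Pb₃(PO₄)₂(s) ⇌ 3 Pb²⁺(aq) + 2 PO₄³⁻(aq)
Let s be the solubility of Pb₃(PO₄)₂ here. The common ion gives [PO₄³⁻] ≈ 0.119 mol L⁻¹, and [Pb²⁺] = 3s.
Ksp = [Pb²⁺]^3[PO₄³⁻]^2 = (3s)^3(0.119)^2
(3s)^3 = 1.97×10⁻⁴⁴ / (0.119)^2 = 1.39×10⁻⁴²
s = 3.72×10⁻¹⁵ mol L⁻¹

3.72×10⁻¹⁵ M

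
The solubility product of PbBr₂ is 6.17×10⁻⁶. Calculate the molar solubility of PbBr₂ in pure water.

1.16×10⁻² M

PbBr₂(s) ⇌ Pb²⁺(aq) + 2 Br⁻(aq)
For each mole of PbBr₂ that dissolves per liter, [Pb²⁺] = s and [Br⁻] = 2s; let s denote this solubility.
Ksp = [Pb²⁺][Br⁻]^2 = s · (2s)^2 = 4s^3
4s^3 = 6.17×10⁻⁶  ⇒  s^3 = 1.54×10⁻⁶
Taking the 3rd root, s = 1.16×10⁻² mol L⁻¹.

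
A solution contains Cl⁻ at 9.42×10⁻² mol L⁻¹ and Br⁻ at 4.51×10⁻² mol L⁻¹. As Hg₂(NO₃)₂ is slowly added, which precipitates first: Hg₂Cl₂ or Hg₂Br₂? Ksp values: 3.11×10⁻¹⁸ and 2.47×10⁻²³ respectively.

Precipitation of each salt begins when its ion product equals Ksp.
For Hg₂Cl₂: [Hg₂²⁺] = (Ksp/[Cl⁻]^2) = 3.50×10⁻¹⁶ mol L⁻¹
For Hg₂Br₂: [Hg₂²⁺] = (Ksp/[Br⁻]^2) = 1.21×10⁻²⁰ mol L⁻¹
Since Hg₂Br₂ needs less Hg₂²⁺ to reach saturation, it precipitates first.

Hg₂Br₂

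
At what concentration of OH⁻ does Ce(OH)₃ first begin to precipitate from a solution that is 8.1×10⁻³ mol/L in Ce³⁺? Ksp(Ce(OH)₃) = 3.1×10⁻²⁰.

1.6×10⁻⁶ M

Precipitation of each salt begins when its ion product equals Ksp.
Ce(OH)₃(s) ⇌ Ce³⁺(aq) + 3 OH⁻(aq)
Ksp = [Ce³⁺][OH⁻]^3 = [OH⁻]^3(8.1×10⁻³)
[OH⁻]^3 = 3.1×10⁻²⁰ / (8.1×10⁻³) = 3.8×10⁻¹⁸
[OH⁻] = 1.6×10⁻⁶ mol/L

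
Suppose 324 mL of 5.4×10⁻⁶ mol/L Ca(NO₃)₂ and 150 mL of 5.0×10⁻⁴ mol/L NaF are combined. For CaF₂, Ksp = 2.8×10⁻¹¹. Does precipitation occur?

No

After mixing, V = 324 mL + 150 mL = 474 mL.
[Ca²⁺] = (5.4×10⁻⁶)(324)/474 = 3.7×10⁻⁶ mol/L
[F⁻] = (5.0×10⁻⁴)(150)/474 = 1.6×10⁻⁴ mol/L
Q = [Ca²⁺][F⁻]^2 = 9.2×10⁻¹⁴
Q < Ksp (9.2×10⁻¹⁴ vs 2.8×10⁻¹¹); the solution remains unsaturated and no precipitate forms.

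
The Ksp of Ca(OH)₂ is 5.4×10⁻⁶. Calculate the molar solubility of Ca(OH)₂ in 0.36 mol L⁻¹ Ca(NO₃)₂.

Ca(OH)₂(s) ⇌ Ca²⁺(aq) + 2 OH⁻(aq)
Let s be the solubility of Ca(OH)₂ here. The common ion gives [Ca²⁺] ≈ 0.36 mol L⁻¹, and [OH⁻] = 2s.
Ksp = [Ca²⁺][OH⁻]^2 = (0.36)(2s)^2
(2s)^2 = 5.4×10⁻⁶ / (0.36) = 1.5×10⁻⁵
s = 1.9×10⁻³ mol L⁻¹

1.9×10⁻³ M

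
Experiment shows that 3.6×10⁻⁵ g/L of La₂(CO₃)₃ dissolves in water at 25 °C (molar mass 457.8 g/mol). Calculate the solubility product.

Molar solubility s = (3.6×10⁻⁵ g/L) / (457.8 g/mol) = 7.864×10⁻⁸ mol/L
La₂(CO₃)₃(s) ⇌ 2 La³⁺(aq) + 3 CO₃²⁻(aq)
For each mole of La₂(CO₃)₃ that dissolves per liter, [La³⁺] = 2s and [CO₃²⁻] = 3s; let s denote this solubility.
Ksp = [La³⁺]^2[CO₃²⁻]^3 = (2s)^2 · (3s)^3 = 108s^5
Ksp = 108 × (7.864×10⁻⁸)^5 = 3.2×10⁻³⁴

Ksp = 3.2×10⁻³⁴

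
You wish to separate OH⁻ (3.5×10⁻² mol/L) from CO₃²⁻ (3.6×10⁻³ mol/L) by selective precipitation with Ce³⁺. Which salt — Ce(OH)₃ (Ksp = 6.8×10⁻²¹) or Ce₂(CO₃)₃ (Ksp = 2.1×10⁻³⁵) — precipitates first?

A salt starts to precipitate once the ion product Q reaches its Ksp.
For Ce(OH)₃: [Ce³⁺] = (Ksp/[OH⁻]^3) = 1.6×10⁻¹⁶ mol/L
For Ce₂(CO₃)₃: [Ce³⁺] = (Ksp/[CO₃²⁻]^3)^(1/2) = 2.1×10⁻¹⁴ mol/L
Ce(OH)₃ requires the lower [Ce³⁺], so it precipitates first.

Ce(OH)₃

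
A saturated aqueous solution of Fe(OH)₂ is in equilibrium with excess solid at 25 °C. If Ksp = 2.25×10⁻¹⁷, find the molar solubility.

Fe(OH)₂(s) ⇌ Fe²⁺(aq) + 2 OH⁻(aq)
Call the molar solubility s, so that [Fe²⁺] = s and [OH⁻] = 2s.
Ksp = [Fe²⁺][OH⁻]^2 = s · (2s)^2 = 4s^3
4s^3 = 2.25×10⁻¹⁷  ⇒  s^3 = 5.63×10⁻¹⁸
s = (5.63×10⁻¹⁸)^(1/3) = 1.78×10⁻⁶ M

1.78×10⁻⁶ M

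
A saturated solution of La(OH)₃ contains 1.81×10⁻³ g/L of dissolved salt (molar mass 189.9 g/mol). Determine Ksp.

Molar solubility s = (1.81×10⁻³ g/L) / (189.9 g/mol) = 9.5313×10⁻⁶ mol/L
La(OH)₃(s) ⇌ La³⁺(aq) + 3 OH⁻(aq)
With molar solubility s: [La³⁺] = s, [OH⁻] = 3s.
Ksp = [La³⁺][OH⁻]^3 = s · (3s)^3 = 27s^4
Ksp = 27 × (9.5313×10⁻⁶)^4 = 2.23×10⁻¹⁹

Ksp = 2.23×10⁻¹⁹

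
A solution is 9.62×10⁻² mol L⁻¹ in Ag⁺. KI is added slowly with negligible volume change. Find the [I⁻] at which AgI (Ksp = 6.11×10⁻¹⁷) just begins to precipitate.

Precipitation begins when Q = Ksp.
AgI(s) ⇌ Ag⁺(aq) + I⁻(aq)
Ksp = [Ag⁺][I⁻] = [I⁻](9.62×10⁻²)
[I⁻] = 6.11×10⁻¹⁷ / (9.62×10⁻²) = 6.35×10⁻¹⁶
[I⁻] = 6.35×10⁻¹⁶ mol L⁻¹

6.35×10⁻¹⁶ M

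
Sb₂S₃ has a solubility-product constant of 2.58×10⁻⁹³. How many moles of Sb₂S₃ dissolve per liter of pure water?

1.19×10⁻¹⁹ M

Sb₂S₃(s) ⇌ 2 Sb³⁺(aq) + 3 S²⁻(aq)
For each mole of Sb₂S₃ that dissolves per liter, [Sb³⁺] = 2s and [S²⁻] = 3s; let s denote this solubility.
Ksp = [Sb³⁺]^2[S²⁻]^3 = (2s)^2 · (3s)^3 = 108s^5
108s^5 = 2.58×10⁻⁹³  ⇒  s^5 = 2.39×10⁻⁹⁵
Taking the 5th root, s = 1.19×10⁻¹⁹ mol L⁻¹.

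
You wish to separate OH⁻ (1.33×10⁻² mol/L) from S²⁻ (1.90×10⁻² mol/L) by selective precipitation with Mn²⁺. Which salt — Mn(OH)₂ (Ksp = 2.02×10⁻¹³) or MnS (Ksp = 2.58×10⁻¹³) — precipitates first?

Precipitation begins when Q = Ksp.
For Mn(OH)₂: [Mn²⁺] = (Ksp/[OH⁻]^2) = 1.14×10⁻⁹ mol/L
For MnS: [Mn²⁺] = (Ksp/[S²⁻]) = 1.36×10⁻¹¹ mol/L
Since MnS needs less Mn²⁺ to reach saturation, it precipitates first.

MnS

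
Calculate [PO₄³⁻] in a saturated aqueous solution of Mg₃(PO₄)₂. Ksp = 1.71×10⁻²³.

2.19×10⁻⁵ M

Mg₃(PO₄)₂(s) ⇌ 3 Mg²⁺(aq) + 2 PO₄³⁻(aq)
With molar solubility s: [Mg²⁺] = 3s, [PO₄³⁻] = 2s.
Ksp = [Mg²⁺]^3[PO₄³⁻]^2 = (3s)^3 · (2s)^2 = 108s^5 = 1.71×10⁻²³
s = 1.10×10⁻⁵ mol L⁻¹
[PO₄³⁻] = 2s = 2.19×10⁻⁵ mol L⁻¹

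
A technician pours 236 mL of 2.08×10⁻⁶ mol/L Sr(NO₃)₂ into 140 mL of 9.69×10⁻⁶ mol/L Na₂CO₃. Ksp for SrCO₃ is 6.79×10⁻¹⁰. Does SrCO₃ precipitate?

No

The combined volume is 376 mL.
[Sr²⁺] = (2.08×10⁻⁶)(236)/376 = 1.31×10⁻⁶ mol/L
[CO₃²⁻] = (9.69×10⁻⁶)(140)/376 = 3.61×10⁻⁶ mol/L
Q = [Sr²⁺][CO₃²⁻] = 4.71×10⁻¹²
Since Q (4.71×10⁻¹²) is less than Ksp (6.79×10⁻¹⁰), no SrCO₃ precipitates.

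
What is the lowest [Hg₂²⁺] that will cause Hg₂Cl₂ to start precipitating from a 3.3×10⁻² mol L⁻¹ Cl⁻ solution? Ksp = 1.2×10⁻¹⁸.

1.1×10⁻¹⁵ M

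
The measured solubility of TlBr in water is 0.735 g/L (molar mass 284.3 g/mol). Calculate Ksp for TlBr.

Ksp = 6.68×10⁻⁶

Convert to molarity: s = 0.735 / 284.3 = 2.5853×10⁻³ mol/L
TlBr(s) ⇌ Tl⁺(aq) + Br⁻(aq)
Let s be the molar solubility. Then [Tl⁺] = s and [Br⁻] = s.
Ksp = [Tl⁺][Br⁻] = s · s = s^2
Ksp = (2.5853×10⁻³)^2 = 6.68×10⁻⁶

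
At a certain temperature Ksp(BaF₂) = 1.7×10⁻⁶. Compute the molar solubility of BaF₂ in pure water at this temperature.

7.5×10⁻³ M

BaF₂(s) ⇌ Ba²⁺(aq) + 2 F⁻(aq)
If s mol/L of BaF₂ dissolves, [Ba²⁺] = s and [F⁻] = 2s.
Ksp = [Ba²⁺][F⁻]^2 = s · (2s)^2 = 4s^3
4s^3 = 1.7×10⁻⁶  ⇒  s^3 = 4.3×10⁻⁷
s = 7.5×10⁻³ M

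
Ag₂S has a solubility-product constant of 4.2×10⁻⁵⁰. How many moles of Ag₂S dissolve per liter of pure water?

2.2×10⁻¹⁷ M

Ag₂S(s) ⇌ 2 Ag⁺(aq) + S²⁻(aq)
Call the molar solubility s, so that [Ag⁺] = 2s and [S²⁻] = s.
Ksp = [Ag⁺]^2[S²⁻] = (2s)^2 · s = 4s^3
4s^3 = 4.2×10⁻⁵⁰  ⇒  s^3 = 1.1×10⁻⁵⁰
Taking the 3rd root, s = 2.2×10⁻¹⁷ M.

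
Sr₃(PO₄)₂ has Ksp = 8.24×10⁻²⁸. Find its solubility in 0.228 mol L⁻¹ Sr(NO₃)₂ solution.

1.32×10⁻¹³ M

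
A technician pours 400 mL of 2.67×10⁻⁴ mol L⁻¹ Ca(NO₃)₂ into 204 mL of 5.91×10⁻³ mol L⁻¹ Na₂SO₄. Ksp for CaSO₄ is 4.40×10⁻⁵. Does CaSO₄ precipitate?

Total volume after mixing = 400 + 204 = 604 mL.
[Ca²⁺] = (2.67×10⁻⁴)(400)/604 = 1.77×10⁻⁴ mol L⁻¹
[SO₄²⁻] = (5.91×10⁻³)(204)/604 = 2.00×10⁻³ mol L⁻¹
Q = [Ca²⁺][SO₄²⁻] = 3.53×10⁻⁷
Q = 3.53×10⁻⁷ < Ksp = 4.40×10⁻⁵, so the solution is unsaturated and no precipitate forms.

No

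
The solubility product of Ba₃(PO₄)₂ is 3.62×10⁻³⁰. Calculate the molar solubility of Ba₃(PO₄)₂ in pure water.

5.07×10⁻⁷ M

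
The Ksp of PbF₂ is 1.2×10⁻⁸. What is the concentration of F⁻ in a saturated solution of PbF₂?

PbF₂(s) ⇌ Pb²⁺(aq) + 2 F⁻(aq)
Call the molar solubility s, so that [Pb²⁺] = s and [F⁻] = 2s.
Ksp = [Pb²⁺][F⁻]^2 = s · (2s)^2 = 4s^3 = 1.2×10⁻⁸
s = 1.4×10⁻³ M
[F⁻] = 2s = 2.9×10⁻³ M

2.9×10⁻³ M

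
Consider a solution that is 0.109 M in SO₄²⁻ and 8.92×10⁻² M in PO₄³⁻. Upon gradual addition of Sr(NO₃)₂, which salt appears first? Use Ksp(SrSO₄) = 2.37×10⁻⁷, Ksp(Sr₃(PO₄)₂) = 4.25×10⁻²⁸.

Precipitation begins when Q = Ksp.
For SrSO₄: [Sr²⁺] = (Ksp/[SO₄²⁻]) = 2.17×10⁻⁶ M
For Sr₃(PO₄)₂: [Sr²⁺] = (Ksp/[PO₄³⁻]^2)^(1/3) = 3.77×10⁻⁹ M
The smaller threshold [Sr²⁺] is reached first, so Sr₃(PO₄)₂ precipitates first.

Sr₃(PO₄)₂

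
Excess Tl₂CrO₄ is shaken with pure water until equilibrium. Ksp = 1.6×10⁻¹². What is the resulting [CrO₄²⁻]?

Tl₂CrO₄(s) ⇌ 2 Tl⁺(aq) + CrO₄²⁻(aq)
If s mol/L of Tl₂CrO₄ dissolves, [Tl⁺] = 2s and [CrO₄²⁻] = s.
Ksp = [Tl⁺]^2[CrO₄²⁻] = (2s)^2 · s = 4s^3 = 1.6×10⁻¹²
s = 7.4×10⁻⁵ mol L⁻¹
[CrO₄²⁻] = s = 7.4×10⁻⁵ mol L⁻¹

7.4×10⁻⁵ M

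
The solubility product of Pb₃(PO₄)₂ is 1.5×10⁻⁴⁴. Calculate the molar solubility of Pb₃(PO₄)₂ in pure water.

Pb₃(PO₄)₂(s) ⇌ 3 Pb²⁺(aq) + 2 PO₄³⁻(aq)
If s mol/L of Pb₃(PO₄)₂ dissolves, [Pb²⁺] = 3s and [PO₄³⁻] = 2s.
Ksp = [Pb²⁺]^3[PO₄³⁻]^2 = (3s)^3 · (2s)^2 = 108s^5
108s^5 = 1.5×10⁻⁴⁴  ⇒  s^5 = 1.4×10⁻⁴⁶
Taking the 5th root, s = 6.7×10⁻¹⁰ M.

6.7×10⁻¹⁰ M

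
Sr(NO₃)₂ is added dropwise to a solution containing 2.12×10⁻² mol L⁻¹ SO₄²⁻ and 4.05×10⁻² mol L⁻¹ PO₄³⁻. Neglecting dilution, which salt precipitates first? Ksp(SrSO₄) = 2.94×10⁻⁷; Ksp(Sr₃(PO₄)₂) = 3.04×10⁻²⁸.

Precipitation of each salt begins when its ion product equals Ksp.
For SrSO₄: [Sr²⁺] = (Ksp/[SO₄²⁻]) = 1.39×10⁻⁵ mol L⁻¹
For Sr₃(PO₄)₂: [Sr²⁺] = (Ksp/[PO₄³⁻]^2)^(1/3) = 5.70×10⁻⁹ mol L⁻¹
Since Sr₃(PO₄)₂ needs less Sr²⁺ to reach saturation, it precipitates first.

Sr₃(PO₄)₂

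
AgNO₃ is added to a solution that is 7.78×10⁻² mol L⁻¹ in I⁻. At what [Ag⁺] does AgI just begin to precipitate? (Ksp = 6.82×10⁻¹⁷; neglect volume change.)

8.77×10⁻¹⁶ M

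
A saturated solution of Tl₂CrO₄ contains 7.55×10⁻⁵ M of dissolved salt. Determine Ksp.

Ksp = 1.72×10⁻¹²

Tl₂CrO₄(s) ⇌ 2 Tl⁺(aq) + CrO₄²⁻(aq)
For each mole of Tl₂CrO₄ that dissolves per liter, [Tl⁺] = 2s and [CrO₄²⁻] = s; let s denote this solubility.
Ksp = [Tl⁺]^2[CrO₄²⁻] = (2s)^2 · s = 4s^3
Ksp = 4 × (7.55×10⁻⁵)^3 = 1.72×10⁻¹²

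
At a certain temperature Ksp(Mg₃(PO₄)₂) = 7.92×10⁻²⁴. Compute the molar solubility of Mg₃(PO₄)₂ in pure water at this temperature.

9.40×10⁻⁶ M

Mg₃(PO₄)₂(s) ⇌ 3 Mg²⁺(aq) + 2 PO₄³⁻(aq)
Call the molar solubility s, so that [Mg²⁺] = 3s and [PO₄³⁻] = 2s.
Ksp = [Mg²⁺]^3[PO₄³⁻]^2 = (3s)^3 · (2s)^2 = 108s^5
108s^5 = 7.92×10⁻²⁴  ⇒  s^5 = 7.33×10⁻²⁶
s = (7.33×10⁻²⁶)^(1/5) = 9.40×10⁻⁶ mol L⁻¹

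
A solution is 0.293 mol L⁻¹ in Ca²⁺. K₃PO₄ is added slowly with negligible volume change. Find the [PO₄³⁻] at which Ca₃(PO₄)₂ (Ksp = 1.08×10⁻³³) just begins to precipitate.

2.07×10⁻¹⁶ M

The threshold for precipitation is Q = Ksp.
Ca₃(PO₄)₂(s) ⇌ 3 Ca²⁺(aq) + 2 PO₄³⁻(aq)
Ksp = [Ca²⁺]^3[PO₄³⁻]^2 = [PO₄³⁻]^2(0.293)^3
[PO₄³⁻]^2 = 1.08×10⁻³³ / (0.293)^3 = 4.29×10⁻³²
[PO₄³⁻] = 2.07×10⁻¹⁶ mol L⁻¹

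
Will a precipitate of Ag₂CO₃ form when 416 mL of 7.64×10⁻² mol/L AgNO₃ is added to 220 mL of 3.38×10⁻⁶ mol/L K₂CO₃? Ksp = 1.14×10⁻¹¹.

Total volume after mixing = 416 + 220 = 636 mL.
[Ag⁺] = (7.64×10⁻²)(416)/636 = 5.00×10⁻² mol/L
[CO₃²⁻] = (3.38×10⁻⁶)(220)/636 = 1.17×10⁻⁶ mol/L
Q = [Ag⁺]^2[CO₃²⁻] = 2.92×10⁻⁹
Q = 2.92×10⁻⁹ > Ksp = 1.14×10⁻¹¹, so the solution is supersaturated and Ag₂CO₃ precipitates.

Yes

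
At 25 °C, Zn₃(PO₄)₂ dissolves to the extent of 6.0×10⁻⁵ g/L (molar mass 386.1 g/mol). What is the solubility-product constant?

Ksp = 9.8×10⁻³³

Convert to molarity: s = 6.0×10⁻⁵ / 386.1 = 1.554×10⁻⁷ mol/L
Zn₃(PO₄)₂(s) ⇌ 3 Zn²⁺(aq) + 2 PO₄³⁻(aq)
If s mol/L of Zn₃(PO₄)₂ dissolves, [Zn²⁺] = 3s and [PO₄³⁻] = 2s.
Ksp = [Zn²⁺]^3[PO₄³⁻]^2 = (3s)^3 · (2s)^2 = 108s^5
Ksp = 108 × (1.554×10⁻⁷)^5 = 9.8×10⁻³³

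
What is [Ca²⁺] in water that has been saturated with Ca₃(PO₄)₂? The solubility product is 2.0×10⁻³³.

Ca₃(PO₄)₂(s) ⇌ 3 Ca²⁺(aq) + 2 PO₄³⁻(aq)
Let s be the molar solubility. Then [Ca²⁺] = 3s and [PO₄³⁻] = 2s.
Ksp = [Ca²⁺]^3[PO₄³⁻]^2 = (3s)^3 · (2s)^2 = 108s^5 = 2.0×10⁻³³
s = 1.1×10⁻⁷ M
[Ca²⁺] = 3s = 3.4×10⁻⁷ M

3.4×10⁻⁷ M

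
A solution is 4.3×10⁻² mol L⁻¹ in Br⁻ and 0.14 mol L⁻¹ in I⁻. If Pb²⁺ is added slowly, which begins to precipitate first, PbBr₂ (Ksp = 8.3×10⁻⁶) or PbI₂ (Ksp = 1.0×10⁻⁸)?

Each salt precipitates once Q = Ksp for that salt.
For PbBr₂: [Pb²⁺] = (Ksp/[Br⁻]^2) = 4.5×10⁻³ mol L⁻¹
For PbI₂: [Pb²⁺] = (Ksp/[I⁻]^2) = 5.1×10⁻⁷ mol L⁻¹
Since PbI₂ needs less Pb²⁺ to reach saturation, it precipitates first.

PbI₂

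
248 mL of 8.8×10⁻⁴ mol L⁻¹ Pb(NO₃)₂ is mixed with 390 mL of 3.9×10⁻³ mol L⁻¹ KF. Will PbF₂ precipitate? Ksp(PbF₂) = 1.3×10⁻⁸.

The combined volume is 638 mL.
[Pb²⁺] = (8.8×10⁻⁴)(248)/638 = 3.4×10⁻⁴ mol L⁻¹
[F⁻] = (3.9×10⁻³)(390)/638 = 2.4×10⁻³ mol L⁻¹
Q = [Pb²⁺][F⁻]^2 = 1.9×10⁻⁹
Q = 1.9×10⁻⁹ < Ksp = 1.3×10⁻⁸, so the solution is unsaturated and no precipitate forms.

No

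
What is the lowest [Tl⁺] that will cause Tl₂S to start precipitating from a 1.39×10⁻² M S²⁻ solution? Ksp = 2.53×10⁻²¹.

Precipitation begins when Q = Ksp.
Tl₂S(s) ⇌ 2 Tl⁺(aq) + S²⁻(aq)
Ksp = [Tl⁺]^2[S²⁻] = [Tl⁺]^2(1.39×10⁻²)
[Tl⁺]^2 = 2.53×10⁻²¹ / (1.39×10⁻²) = 1.82×10⁻¹⁹
[Tl⁺] = 4.27×10⁻¹⁰ M

4.27×10⁻¹⁰ M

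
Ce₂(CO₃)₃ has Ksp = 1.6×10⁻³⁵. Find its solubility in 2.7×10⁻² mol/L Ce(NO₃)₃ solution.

9.3×10⁻¹² M

Ce₂(CO₃)₃(s) ⇌ 2 Ce³⁺(aq) + 3 CO₃²⁻(aq)
Let s be the solubility of Ce₂(CO₃)₃ here. The common ion gives [Ce³⁺] ≈ 2.7×10⁻² mol/L, and [CO₃²⁻] = 3s.
Ksp = [Ce³⁺]^2[CO₃²⁻]^3 = (2.7×10⁻²)^2(3s)^3
(3s)^3 = 1.6×10⁻³⁵ / (2.7×10⁻²)^2 = 2.2×10⁻³²
s = 9.3×10⁻¹² mol/L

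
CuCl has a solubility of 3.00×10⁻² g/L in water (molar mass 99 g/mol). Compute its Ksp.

Ksp = 9.18×10⁻⁸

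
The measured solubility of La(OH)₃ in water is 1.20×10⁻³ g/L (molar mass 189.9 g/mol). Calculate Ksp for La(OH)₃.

Convert to molarity: s = 1.20×10⁻³ / 189.9 = 6.3191×10⁻⁶ mol/L
La(OH)₃(s) ⇌ La³⁺(aq) + 3 OH⁻(aq)
If s mol/L of La(OH)₃ dissolves, [La³⁺] = s and [OH⁻] = 3s.
Ksp = [La³⁺][OH⁻]^3 = s · (3s)^3 = 27s^4
Ksp = 27 × (6.3191×10⁻⁶)^4 = 4.31×10⁻²⁰

Ksp = 4.31×10⁻²⁰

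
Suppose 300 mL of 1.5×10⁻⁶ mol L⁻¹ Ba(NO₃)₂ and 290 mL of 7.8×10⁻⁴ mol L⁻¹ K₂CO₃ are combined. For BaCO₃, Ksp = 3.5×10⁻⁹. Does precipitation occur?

No

After mixing, V = 300 mL + 290 mL = 590 mL.
[Ba²⁺] = (1.5×10⁻⁶)(300)/590 = 7.6×10⁻⁷ mol L⁻¹
[CO₃²⁻] = (7.8×10⁻⁴)(290)/590 = 3.8×10⁻⁴ mol L⁻¹
Q = [Ba²⁺][CO₃²⁻] = 2.9×10⁻¹⁰
Since Q (2.9×10⁻¹⁰) is less than Ksp (3.5×10⁻⁹), no BaCO₃ precipitates.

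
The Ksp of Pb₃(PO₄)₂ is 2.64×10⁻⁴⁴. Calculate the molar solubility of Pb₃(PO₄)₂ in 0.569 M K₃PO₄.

1.45×10⁻¹⁵ M

Pb₃(PO₄)₂(s) ⇌ 3 Pb²⁺(aq) + 2 PO₄³⁻(aq)
Let s be the solubility of Pb₃(PO₄)₂ here. The common ion gives [PO₄³⁻] ≈ 0.569 M, and [Pb²⁺] = 3s.
Ksp = [Pb²⁺]^3[PO₄³⁻]^2 = (3s)^3(0.569)^2
(3s)^3 = 2.64×10⁻⁴⁴ / (0.569)^2 = 8.15×10⁻⁴⁴
s = 1.45×10⁻¹⁵ M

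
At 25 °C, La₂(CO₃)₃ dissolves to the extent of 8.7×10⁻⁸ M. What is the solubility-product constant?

Ksp = 5.4×10⁻³⁴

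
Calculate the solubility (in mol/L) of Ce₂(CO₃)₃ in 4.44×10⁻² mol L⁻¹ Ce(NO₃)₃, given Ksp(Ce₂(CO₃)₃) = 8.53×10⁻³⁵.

Ce₂(CO₃)₃(s) ⇌ 2 Ce³⁺(aq) + 3 CO₃²⁻(aq)
Ce³⁺ is already present at 4.44×10⁻² mol L⁻¹. If s mol/L of Ce₂(CO₃)₃ dissolves, [CO₃²⁻] = 3s while [Ce³⁺] ≈ 4.44×10⁻² mol L⁻¹.
Ksp = [Ce³⁺]^2[CO₃²⁻]^3 = (4.44×10⁻²)^2(3s)^3
(3s)^3 = 8.53×10⁻³⁵ / (4.44×10⁻²)^2 = 4.33×10⁻³²
s = 1.17×10⁻¹¹ mol L⁻¹

1.17×10⁻¹¹ M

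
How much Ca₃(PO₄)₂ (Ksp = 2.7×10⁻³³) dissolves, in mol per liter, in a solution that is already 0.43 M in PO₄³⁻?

8.1×10⁻¹² M

Ca₃(PO₄)₂(s) ⇌ 3 Ca²⁺(aq) + 2 PO₄³⁻(aq)
The solution already contains PO₄³⁻ at 0.43 M. Let s be the molar solubility of Ca₃(PO₄)₂.
[PO₄³⁻] ≈ 0.43 M (common ion dominates); [Ca²⁺] = 3s.
Ksp = [Ca²⁺]^3[PO₄³⁻]^2 = (3s)^3(0.43)^2
(3s)^3 = 2.7×10⁻³³ / (0.43)^2 = 1.5×10⁻³²
s = 8.1×10⁻¹² M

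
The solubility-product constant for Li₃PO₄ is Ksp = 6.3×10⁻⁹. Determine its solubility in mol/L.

Li₃PO₄(s) ⇌ 3 Li⁺(aq) + PO₄³⁻(aq)
For each mole of Li₃PO₄ that dissolves per liter, [Li⁺] = 3s and [PO₄³⁻] = s; let s denote this solubility.
Ksp = [Li⁺]^3[PO₄³⁻] = (3s)^3 · s = 27s^4
27s^4 = 6.3×10⁻⁹  ⇒  s^4 = 2.3×10⁻¹⁰
s = 3.9×10⁻³ M

3.9×10⁻³ M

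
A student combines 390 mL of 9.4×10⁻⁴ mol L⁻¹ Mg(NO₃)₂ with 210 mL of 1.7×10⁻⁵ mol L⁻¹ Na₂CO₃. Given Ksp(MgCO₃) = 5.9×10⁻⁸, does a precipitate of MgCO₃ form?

No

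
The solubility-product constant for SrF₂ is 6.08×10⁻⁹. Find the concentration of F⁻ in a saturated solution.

SrF₂(s) ⇌ Sr²⁺(aq) + 2 F⁻(aq)
For each mole of SrF₂ that dissolves per liter, [Sr²⁺] = s and [F⁻] = 2s; let s denote this solubility.
Ksp = [Sr²⁺][F⁻]^2 = s · (2s)^2 = 4s^3 = 6.08×10⁻⁹
s = 1.15×10⁻³ M
[F⁻] = 2s = 2.30×10⁻³ M

2.30×10⁻³ M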